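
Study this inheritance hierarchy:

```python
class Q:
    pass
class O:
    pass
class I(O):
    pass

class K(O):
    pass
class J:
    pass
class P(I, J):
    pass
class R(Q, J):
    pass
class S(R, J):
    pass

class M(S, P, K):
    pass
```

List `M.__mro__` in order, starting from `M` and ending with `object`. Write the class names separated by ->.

L[M] = M + merge(L[S], L[P], L[K], [S P K])
  take S:  [S R Q J object] + [P I O J object] + [K O object] + [S P K]
  take R:  [R Q J object] + [P I O J object] + [K O object] + [P K]
  take Q:  [Q J object] + [P I O J object] + [K O object] + [P K]
  take P:  [J object] + [P I O J object] + [K O object] + [P K]
  take I:  [J object] + [I O J object] + [K O object] + [K]
  take K:  [J object] + [O J object] + [K O object] + [K]
  take O:  [J object] + [O J object] + [O object]
  take J:  [J object] + [J object] + [object]
  take object:  [object] + [object] + [object]

M -> S -> R -> Q -> P -> I -> K -> O -> J -> object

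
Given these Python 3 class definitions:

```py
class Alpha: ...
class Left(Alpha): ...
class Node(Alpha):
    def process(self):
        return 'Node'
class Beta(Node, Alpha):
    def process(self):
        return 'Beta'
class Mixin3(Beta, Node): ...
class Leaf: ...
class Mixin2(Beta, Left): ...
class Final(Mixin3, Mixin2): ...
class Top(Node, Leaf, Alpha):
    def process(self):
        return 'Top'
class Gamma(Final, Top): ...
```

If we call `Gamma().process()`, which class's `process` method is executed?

L[Gamma] = Gamma + merge(L[Final], L[Top], [Final Top])
  take Final:  [Final Mixin3 Mixin2 Beta Node Left Alpha object] + [Top Node Leaf Alpha object] + [Final Top]
  take Mixin3:  [Mixin3 Mixin2 Beta Node Left Alpha object] + [Top Node Leaf Alpha object] + [Top]
  take Mixin2:  [Mixin2 Beta Node Left Alpha object] + [Top Node Leaf Alpha object] + [Top]
  take Beta:  [Beta Node Left Alpha object] + [Top Node Leaf Alpha object] + [Top]
  take Top:  [Node Left Alpha object] + [Top Node Leaf Alpha object] + [Top]
  take Node:  [Node Left Alpha object] + [Node Leaf Alpha object]
  take Left:  [Left Alpha object] + [Leaf Alpha object]
  take Leaf:  [Alpha object] + [Leaf Alpha object]
  take Alpha:  [Alpha object] + [Alpha object]
  take object:  [object] + [object]
MRO: Gamma Final Mixin3 Mixin2 Beta Top Node Left Leaf Alpha object
process is defined in: Beta, Node, Top. First along the MRO is Beta.

Beta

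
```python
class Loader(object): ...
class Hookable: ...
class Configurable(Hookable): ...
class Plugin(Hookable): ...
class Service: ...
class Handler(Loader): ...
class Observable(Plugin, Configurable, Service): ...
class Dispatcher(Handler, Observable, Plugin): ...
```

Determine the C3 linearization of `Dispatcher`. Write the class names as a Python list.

L[Dispatcher] = Dispatcher + merge(L[Handler], L[Observable], L[Plugin], [Handler Observable Plugin])
  take Handler:  [Handler Loader object] + [Observable Plugin Configurable Hookable Service object] + [Plugin Hookable object] + [Handler Observable Plugin]
  take Loader:  [Loader object] + [Observable Plugin Configurable Hookable Service object] + [Plugin Hookable object] + [Observable Plugin]
  take Observable:  [object] + [Observable Plugin Configurable Hookable Service object] + [Plugin Hookable object] + [Observable Plugin]
  take Plugin:  [object] + [Plugin Configurable Hookable Service object] + [Plugin Hookable object] + [Plugin]
  take Configurable:  [object] + [Configurable Hookable Service object] + [Hookable object]
  take Hookable:  [object] + [Hookable Service object] + [Hookable object]
  take Service:  [object] + [Service object] + [object]
  take object:  [object] + [object] + [object]

[Dispatcher, Handler, Loader, Observable, Plugin, Configurable, Hookable, Service, object]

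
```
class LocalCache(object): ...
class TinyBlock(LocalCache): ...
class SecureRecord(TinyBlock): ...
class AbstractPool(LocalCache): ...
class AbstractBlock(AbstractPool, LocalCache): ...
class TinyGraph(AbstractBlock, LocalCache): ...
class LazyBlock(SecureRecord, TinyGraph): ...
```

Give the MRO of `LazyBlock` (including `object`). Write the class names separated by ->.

L[LazyBlock] = LazyBlock + merge(L[SecureRecord], L[TinyGraph], [SecureRecord TinyGraph])
  take SecureRecord:  [SecureRecord TinyBlock LocalCache object] + [TinyGraph AbstractBlock AbstractPool LocalCache object] + [SecureRecord TinyGraph]
  take TinyBlock:  [TinyBlock LocalCache object] + [TinyGraph AbstractBlock AbstractPool LocalCache object] + [TinyGraph]
  take TinyGraph:  [LocalCache object] + [TinyGraph AbstractBlock AbstractPool LocalCache object] + [TinyGraph]
  take AbstractBlock:  [LocalCache object] + [AbstractBlock AbstractPool LocalCache object]
  take AbstractPool:  [LocalCache object] + [AbstractPool LocalCache object]
  take LocalCache:  [LocalCache object] + [LocalCache object]
  take object:  [object] + [object]

LazyBlock -> SecureRecord -> TinyBlock -> TinyGraph -> AbstractBlock -> AbstractPool -> LocalCache -> object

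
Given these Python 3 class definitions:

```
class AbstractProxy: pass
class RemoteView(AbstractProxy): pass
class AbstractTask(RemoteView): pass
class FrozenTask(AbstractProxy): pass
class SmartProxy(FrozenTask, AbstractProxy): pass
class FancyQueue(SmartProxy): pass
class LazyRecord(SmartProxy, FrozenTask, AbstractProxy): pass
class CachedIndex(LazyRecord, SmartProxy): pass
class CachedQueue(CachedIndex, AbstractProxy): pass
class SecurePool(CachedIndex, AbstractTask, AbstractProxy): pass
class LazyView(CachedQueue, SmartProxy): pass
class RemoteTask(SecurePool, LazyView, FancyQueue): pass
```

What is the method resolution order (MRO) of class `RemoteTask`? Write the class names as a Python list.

L[RemoteTask] = RemoteTask + merge(L[SecurePool], L[LazyView], L[FancyQueue], [SecurePool LazyView FancyQueue])
  take SecurePool:  [SecurePool CachedIndex LazyRecord SmartProxy FrozenTask AbstractTask RemoteView AbstractProxy object] + [LazyView CachedQueue CachedIndex LazyRecord SmartProxy FrozenTask AbstractProxy object] + [FancyQueue SmartProxy FrozenTask AbstractProxy object] + [SecurePool LazyView FancyQueue]
  take LazyView:  [CachedIndex LazyRecord SmartProxy FrozenTask AbstractTask RemoteView AbstractProxy object] + [LazyView CachedQueue CachedIndex LazyRecord SmartProxy FrozenTask AbstractProxy object] + [FancyQueue SmartProxy FrozenTask AbstractProxy object] + [LazyView FancyQueue]
  take CachedQueue:  [CachedIndex LazyRecord SmartProxy FrozenTask AbstractTask RemoteView AbstractProxy object] + [CachedQueue CachedIndex LazyRecord SmartProxy FrozenTask AbstractProxy object] + [FancyQueue SmartProxy FrozenTask AbstractProxy object] + [FancyQueue]
  take CachedIndex:  [CachedIndex LazyRecord SmartProxy FrozenTask AbstractTask RemoteView AbstractProxy object] + [CachedIndex LazyRecord SmartProxy FrozenTask AbstractProxy object] + [FancyQueue SmartProxy FrozenTask AbstractProxy object] + [FancyQueue]
  take LazyRecord:  [LazyRecord SmartProxy FrozenTask AbstractTask RemoteView AbstractProxy object] + [LazyRecord SmartProxy FrozenTask AbstractProxy object] + [FancyQueue SmartProxy FrozenTask AbstractProxy object] + [FancyQueue]
  take FancyQueue:  [SmartProxy FrozenTask AbstractTask RemoteView AbstractProxy object] + [SmartProxy FrozenTask AbstractProxy object] + [FancyQueue SmartProxy FrozenTask AbstractProxy object] + [FancyQueue]
  take SmartProxy:  [SmartProxy FrozenTask AbstractTask RemoteView AbstractProxy object] + [SmartProxy FrozenTask AbstractProxy object] + [SmartProxy FrozenTask AbstractProxy object]
  take FrozenTask:  [FrozenTask AbstractTask RemoteView AbstractProxy object] + [FrozenTask AbstractProxy object] + [FrozenTask AbstractProxy object]
  take AbstractTask:  [AbstractTask RemoteView AbstractProxy object] + [AbstractProxy object] + [AbstractProxy object]
  take RemoteView:  [RemoteView AbstractProxy object] + [AbstractProxy object] + [AbstractProxy object]
  take AbstractProxy:  [AbstractProxy object] + [AbstractProxy object] + [AbstractProxy object]
  take object:  [object] + [object] + [object]

[RemoteTask, SecurePool, LazyView, CachedQueue, CachedIndex, LazyRecord, FancyQueue, SmartProxy, FrozenTask, AbstractTask, RemoteView, AbstractProxy, object]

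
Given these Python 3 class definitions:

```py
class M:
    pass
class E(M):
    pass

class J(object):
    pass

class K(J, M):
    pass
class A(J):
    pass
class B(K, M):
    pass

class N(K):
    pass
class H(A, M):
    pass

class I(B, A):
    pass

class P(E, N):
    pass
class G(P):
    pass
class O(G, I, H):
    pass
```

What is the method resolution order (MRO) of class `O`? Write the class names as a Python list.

L[O] = O + merge(L[G], L[I], L[H], [G I H])
  take G:  [G P E N K J M object] + [I B K A J M object] + [H A J M object] + [G I H]
  take P:  [P E N K J M object] + [I B K A J M object] + [H A J M object] + [I H]
  take E:  [E N K J M object] + [I B K A J M object] + [H A J M object] + [I H]
  take N:  [N K J M object] + [I B K A J M object] + [H A J M object] + [I H]
  take I:  [K J M object] + [I B K A J M object] + [H A J M object] + [I H]
  take B:  [K J M object] + [B K A J M object] + [H A J M object] + [H]
  take K:  [K J M object] + [K A J M object] + [H A J M object] + [H]
  take H:  [J M object] + [A J M object] + [H A J M object] + [H]
  take A:  [J M object] + [A J M object] + [A J M object]
  take J:  [J M object] + [J M object] + [J M object]
  take M:  [M object] + [M object] + [M object]
  take object:  [object] + [object] + [object]

[O, G, P, E, N, I, B, K, H, A, J, M, object]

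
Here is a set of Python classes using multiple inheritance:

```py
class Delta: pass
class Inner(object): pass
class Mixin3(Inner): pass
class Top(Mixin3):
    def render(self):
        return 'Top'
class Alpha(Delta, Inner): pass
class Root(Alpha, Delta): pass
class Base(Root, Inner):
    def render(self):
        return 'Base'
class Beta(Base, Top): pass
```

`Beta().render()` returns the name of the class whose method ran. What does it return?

L[Beta] = Beta + merge(L[Base], L[Top], [Base Top])
  take Base:  [Base Root Alpha Delta Inner object] + [Top Mixin3 Inner object] + [Base Top]
  take Root:  [Root Alpha Delta Inner object] + [Top Mixin3 Inner object] + [Top]
  take Alpha:  [Alpha Delta Inner object] + [Top Mixin3 Inner object] + [Top]
  take Delta:  [Delta Inner object] + [Top Mixin3 Inner object] + [Top]
  take Top:  [Inner object] + [Top Mixin3 Inner object] + [Top]
  take Mixin3:  [Inner object] + [Mixin3 Inner object]
  take Inner:  [Inner object] + [Inner object]
  take object:  [object] + [object]
MRO: Beta Base Root Alpha Delta Top Mixin3 Inner object
render is defined in: Base, Top. First along the MRO is Base.

Base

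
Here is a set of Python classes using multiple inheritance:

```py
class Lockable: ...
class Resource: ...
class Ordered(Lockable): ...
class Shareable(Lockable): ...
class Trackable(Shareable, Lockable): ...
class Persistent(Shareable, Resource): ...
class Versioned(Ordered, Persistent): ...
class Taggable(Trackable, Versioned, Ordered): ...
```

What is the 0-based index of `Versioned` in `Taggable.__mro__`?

2

L[Taggable] = Taggable + merge(L[Trackable], L[Versioned], L[Ordered], [Trackable Versioned Ordered])
  take Trackable:  [Trackable Shareable Lockable object] + [Versioned Ordered Persistent Shareable Lockable Resource object] + [Ordered Lockable object] + [Trackable Versioned Ordered]
  take Versioned:  [Shareable Lockable object] + [Versioned Ordered Persistent Shareable Lockable Resource object] + [Ordered Lockable object] + [Versioned Ordered]
  take Ordered:  [Shareable Lockable object] + [Ordered Persistent Shareable Lockable Resource object] + [Ordered Lockable object] + [Ordered]
  take Persistent:  [Shareable Lockable object] + [Persistent Shareable Lockable Resource object] + [Lockable object]
  take Shareable:  [Shareable Lockable object] + [Shareable Lockable Resource object] + [Lockable object]
  take Lockable:  [Lockable object] + [Lockable Resource object] + [Lockable object]
  take Resource:  [object] + [Resource object] + [object]
  take object:  [object] + [object] + [object]
MRO: Taggable Trackable Versioned Ordered Persistent Shareable Lockable Resource object
Versioned sits at index 2.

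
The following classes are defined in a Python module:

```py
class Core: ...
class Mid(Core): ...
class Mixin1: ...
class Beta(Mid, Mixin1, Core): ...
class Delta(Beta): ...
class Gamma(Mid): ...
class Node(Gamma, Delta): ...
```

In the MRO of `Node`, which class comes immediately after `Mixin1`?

Core

L[Node] = Node + merge(L[Gamma], L[Delta], [Gamma Delta])
  take Gamma:  [Gamma Mid Core object] + [Delta Beta Mid Mixin1 Core object] + [Gamma Delta]
  take Delta:  [Mid Core object] + [Delta Beta Mid Mixin1 Core object] + [Delta]
  take Beta:  [Mid Core object] + [Beta Mid Mixin1 Core object]
  take Mid:  [Mid Core object] + [Mid Mixin1 Core object]
  take Mixin1:  [Core object] + [Mixin1 Core object]
  take Core:  [Core object] + [Core object]
  take object:  [object] + [object]
MRO: Node Gamma Delta Beta Mid Mixin1 Core object
Mixin1 is at position 5; next is Core.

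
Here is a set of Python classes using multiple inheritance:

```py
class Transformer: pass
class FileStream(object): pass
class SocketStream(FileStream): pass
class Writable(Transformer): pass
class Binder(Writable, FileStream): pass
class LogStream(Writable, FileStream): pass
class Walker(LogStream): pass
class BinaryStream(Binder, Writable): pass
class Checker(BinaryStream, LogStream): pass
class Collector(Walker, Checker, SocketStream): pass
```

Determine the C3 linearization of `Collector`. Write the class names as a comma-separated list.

L[Collector] = Collector + merge(L[Walker], L[Checker], L[SocketStream], [Walker Checker SocketStream])
  take Walker:  [Walker LogStream Writable Transformer FileStream object] + [Checker BinaryStream Binder LogStream Writable Transformer FileStream object] + [SocketStream FileStream object] + [Walker Checker SocketStream]
  take Checker:  [LogStream Writable Transformer FileStream object] + [Checker BinaryStream Binder LogStream Writable Transformer FileStream object] + [SocketStream FileStream object] + [Checker SocketStream]
  take BinaryStream:  [LogStream Writable Transformer FileStream object] + [BinaryStream Binder LogStream Writable Transformer FileStream object] + [SocketStream FileStream object] + [SocketStream]
  take Binder:  [LogStream Writable Transformer FileStream object] + [Binder LogStream Writable Transformer FileStream object] + [SocketStream FileStream object] + [SocketStream]
  take LogStream:  [LogStream Writable Transformer FileStream object] + [LogStream Writable Transformer FileStream object] + [SocketStream FileStream object] + [SocketStream]
  take Writable:  [Writable Transformer FileStream object] + [Writable Transformer FileStream object] + [SocketStream FileStream object] + [SocketStream]
  take Transformer:  [Transformer FileStream object] + [Transformer FileStream object] + [SocketStream FileStream object] + [SocketStream]
  take SocketStream:  [FileStream object] + [FileStream object] + [SocketStream FileStream object] + [SocketStream]
  take FileStream:  [FileStream object] + [FileStream object] + [FileStream object]
  take object:  [object] + [object] + [object]

Collector, Walker, Checker, BinaryStream, Binder, LogStream, Writable, Transformer, SocketStream, FileStream, object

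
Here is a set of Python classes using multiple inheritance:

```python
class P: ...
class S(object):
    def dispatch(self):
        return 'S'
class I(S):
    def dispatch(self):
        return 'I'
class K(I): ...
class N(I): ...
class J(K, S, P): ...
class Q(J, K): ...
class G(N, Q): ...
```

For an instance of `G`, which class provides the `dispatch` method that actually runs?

L[G] = G + merge(L[N], L[Q], [N Q])
  take N:  [N I S object] + [Q J K I S P object] + [N Q]
  take Q:  [I S object] + [Q J K I S P object] + [Q]
  take J:  [I S object] + [J K I S P object]
  take K:  [I S object] + [K I S P object]
  take I:  [I S object] + [I S P object]
  take S:  [S object] + [S P object]
  take P:  [object] + [P object]
  take object:  [object] + [object]
MRO: G N Q J K I S P object
dispatch is defined in: I, S. First along the MRO is I.

I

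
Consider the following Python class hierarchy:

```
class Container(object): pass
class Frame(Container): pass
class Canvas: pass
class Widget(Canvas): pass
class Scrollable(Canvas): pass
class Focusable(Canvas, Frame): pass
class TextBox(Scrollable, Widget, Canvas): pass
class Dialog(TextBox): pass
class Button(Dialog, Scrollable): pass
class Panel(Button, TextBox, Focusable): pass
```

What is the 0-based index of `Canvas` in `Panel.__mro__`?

L[Panel] = Panel + merge(L[Button], L[TextBox], L[Focusable], [Button TextBox Focusable])
  take Button:  [Button Dialog TextBox Scrollable Widget Canvas object] + [TextBox Scrollable Widget Canvas object] + [Focusable Canvas Frame Container object] + [Button TextBox Focusable]
  take Dialog:  [Dialog TextBox Scrollable Widget Canvas object] + [TextBox Scrollable Widget Canvas object] + [Focusable Canvas Frame Container object] + [TextBox Focusable]
  take TextBox:  [TextBox Scrollable Widget Canvas object] + [TextBox Scrollable Widget Canvas object] + [Focusable Canvas Frame Container object] + [TextBox Focusable]
  take Scrollable:  [Scrollable Widget Canvas object] + [Scrollable Widget Canvas object] + [Focusable Canvas Frame Container object] + [Focusable]
  take Widget:  [Widget Canvas object] + [Widget Canvas object] + [Focusable Canvas Frame Container object] + [Focusable]
  take Focusable:  [Canvas object] + [Canvas object] + [Focusable Canvas Frame Container object] + [Focusable]
  take Canvas:  [Canvas object] + [Canvas object] + [Canvas Frame Container object]
  take Frame:  [object] + [object] + [Frame Container object]
  take Container:  [object] + [object] + [Container object]
  take object:  [object] + [object] + [object]
MRO: Panel Button Dialog TextBox Scrollable Widget Focusable Canvas Frame Container object
Canvas sits at index 7.

7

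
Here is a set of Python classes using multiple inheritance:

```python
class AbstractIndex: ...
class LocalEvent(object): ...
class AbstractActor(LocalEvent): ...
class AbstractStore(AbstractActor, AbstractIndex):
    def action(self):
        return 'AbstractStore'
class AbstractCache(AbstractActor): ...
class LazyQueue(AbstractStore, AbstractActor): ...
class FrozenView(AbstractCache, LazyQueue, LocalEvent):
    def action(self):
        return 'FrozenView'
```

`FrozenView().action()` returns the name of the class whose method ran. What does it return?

FrozenView

L[FrozenView] = FrozenView + merge(L[AbstractCache], L[LazyQueue], L[LocalEvent], [AbstractCache LazyQueue LocalEvent])
  take AbstractCache:  [AbstractCache AbstractActor LocalEvent object] + [LazyQueue AbstractStore AbstractActor LocalEvent AbstractIndex object] + [LocalEvent object] + [AbstractCache LazyQueue LocalEvent]
  take LazyQueue:  [AbstractActor LocalEvent object] + [LazyQueue AbstractStore AbstractActor LocalEvent AbstractIndex object] + [LocalEvent object] + [LazyQueue LocalEvent]
  take AbstractStore:  [AbstractActor LocalEvent object] + [AbstractStore AbstractActor LocalEvent AbstractIndex object] + [LocalEvent object] + [LocalEvent]
  take AbstractActor:  [AbstractActor LocalEvent object] + [AbstractActor LocalEvent AbstractIndex object] + [LocalEvent object] + [LocalEvent]
  take LocalEvent:  [LocalEvent object] + [LocalEvent AbstractIndex object] + [LocalEvent object] + [LocalEvent]
  take AbstractIndex:  [object] + [AbstractIndex object] + [object]
  take object:  [object] + [object] + [object]
MRO: FrozenView AbstractCache LazyQueue AbstractStore AbstractActor LocalEvent AbstractIndex object
action is defined in: AbstractStore, FrozenView. First along the MRO is FrozenView.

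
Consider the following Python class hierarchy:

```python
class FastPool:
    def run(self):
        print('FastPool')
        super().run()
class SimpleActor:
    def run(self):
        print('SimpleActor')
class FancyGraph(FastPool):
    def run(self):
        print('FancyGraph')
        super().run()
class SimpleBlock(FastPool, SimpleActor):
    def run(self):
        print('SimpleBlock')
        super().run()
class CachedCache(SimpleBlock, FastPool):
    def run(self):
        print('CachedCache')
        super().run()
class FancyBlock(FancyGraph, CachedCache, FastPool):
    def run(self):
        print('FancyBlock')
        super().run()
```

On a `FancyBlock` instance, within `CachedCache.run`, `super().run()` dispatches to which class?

SimpleBlock

L[FancyBlock] = FancyBlock + merge(L[FancyGraph], L[CachedCache], L[FastPool], [FancyGraph CachedCache FastPool])
  take FancyGraph:  [FancyGraph FastPool object] + [CachedCache SimpleBlock FastPool SimpleActor object] + [FastPool object] + [FancyGraph CachedCache FastPool]
  take CachedCache:  [FastPool object] + [CachedCache SimpleBlock FastPool SimpleActor object] + [FastPool object] + [CachedCache FastPool]
  take SimpleBlock:  [FastPool object] + [SimpleBlock FastPool SimpleActor object] + [FastPool object] + [FastPool]
  take FastPool:  [FastPool object] + [FastPool SimpleActor object] + [FastPool object] + [FastPool]
  take SimpleActor:  [object] + [SimpleActor object] + [object]
  take object:  [object] + [object] + [object]
MRO: FancyBlock FancyGraph CachedCache SimpleBlock FastPool SimpleActor object
super() in CachedCache.run on a FancyBlock instance goes to the class after CachedCache in FancyBlock's MRO: SimpleBlock.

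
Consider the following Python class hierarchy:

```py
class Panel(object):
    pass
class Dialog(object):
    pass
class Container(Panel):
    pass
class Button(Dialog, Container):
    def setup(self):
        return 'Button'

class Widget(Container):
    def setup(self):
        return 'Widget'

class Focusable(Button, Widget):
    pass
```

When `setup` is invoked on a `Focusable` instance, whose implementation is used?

L[Focusable] = Focusable + merge(L[Button], L[Widget], [Button Widget])
  take Button:  [Button Dialog Container Panel object] + [Widget Container Panel object] + [Button Widget]
  take Dialog:  [Dialog Container Panel object] + [Widget Container Panel object] + [Widget]
  take Widget:  [Container Panel object] + [Widget Container Panel object] + [Widget]
  take Container:  [Container Panel object] + [Container Panel object]
  take Panel:  [Panel object] + [Panel object]
  take object:  [object] + [object]
MRO: Focusable Button Dialog Widget Container Panel object
setup is defined in: Button, Widget. First along the MRO is Button.

Button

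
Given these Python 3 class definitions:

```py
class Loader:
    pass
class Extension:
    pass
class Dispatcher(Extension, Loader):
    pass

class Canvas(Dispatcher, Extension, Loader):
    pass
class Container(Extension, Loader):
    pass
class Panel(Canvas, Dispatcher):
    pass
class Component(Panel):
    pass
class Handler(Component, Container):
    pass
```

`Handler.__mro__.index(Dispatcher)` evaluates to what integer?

4

L[Handler] = Handler + merge(L[Component], L[Container], [Component Container])
  take Component:  [Component Panel Canvas Dispatcher Extension Loader object] + [Container Extension Loader object] + [Component Container]
  take Panel:  [Panel Canvas Dispatcher Extension Loader object] + [Container Extension Loader object] + [Container]
  take Canvas:  [Canvas Dispatcher Extension Loader object] + [Container Extension Loader object] + [Container]
  take Dispatcher:  [Dispatcher Extension Loader object] + [Container Extension Loader object] + [Container]
  take Container:  [Extension Loader object] + [Container Extension Loader object] + [Container]
  take Extension:  [Extension Loader object] + [Extension Loader object]
  take Loader:  [Loader object] + [Loader object]
  take object:  [object] + [object]
MRO: Handler Component Panel Canvas Dispatcher Container Extension Loader object
Dispatcher sits at index 4.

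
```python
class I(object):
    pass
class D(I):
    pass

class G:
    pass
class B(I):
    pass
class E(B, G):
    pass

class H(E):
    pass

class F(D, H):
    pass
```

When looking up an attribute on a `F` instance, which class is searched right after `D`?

L[F] = F + merge(L[D], L[H], [D H])
  take D:  [D I object] + [H E B I G object] + [D H]
  take H:  [I object] + [H E B I G object] + [H]
  take E:  [I object] + [E B I G object]
  take B:  [I object] + [B I G object]
  take I:  [I object] + [I G object]
  take G:  [object] + [G object]
  take object:  [object] + [object]
MRO: F D H E B I G object
D is at position 1; next is H.

H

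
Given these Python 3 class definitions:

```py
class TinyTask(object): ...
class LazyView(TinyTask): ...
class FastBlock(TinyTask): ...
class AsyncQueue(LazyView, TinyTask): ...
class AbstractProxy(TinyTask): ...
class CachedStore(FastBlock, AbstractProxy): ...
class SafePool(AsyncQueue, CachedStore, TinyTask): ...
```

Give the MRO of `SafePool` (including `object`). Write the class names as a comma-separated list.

L[SafePool] = SafePool + merge(L[AsyncQueue], L[CachedStore], L[TinyTask], [AsyncQueue CachedStore TinyTask])
  take AsyncQueue:  [AsyncQueue LazyView TinyTask object] + [CachedStore FastBlock AbstractProxy TinyTask object] + [TinyTask object] + [AsyncQueue CachedStore TinyTask]
  take LazyView:  [LazyView TinyTask object] + [CachedStore FastBlock AbstractProxy TinyTask object] + [TinyTask object] + [CachedStore TinyTask]
  take CachedStore:  [TinyTask object] + [CachedStore FastBlock AbstractProxy TinyTask object] + [TinyTask object] + [CachedStore TinyTask]
  take FastBlock:  [TinyTask object] + [FastBlock AbstractProxy TinyTask object] + [TinyTask object] + [TinyTask]
  take AbstractProxy:  [TinyTask object] + [AbstractProxy TinyTask object] + [TinyTask object] + [TinyTask]
  take TinyTask:  [TinyTask object] + [TinyTask object] + [TinyTask object] + [TinyTask]
  take object:  [object] + [object] + [object]

SafePool, AsyncQueue, LazyView, CachedStore, FastBlock, AbstractProxy, TinyTask, object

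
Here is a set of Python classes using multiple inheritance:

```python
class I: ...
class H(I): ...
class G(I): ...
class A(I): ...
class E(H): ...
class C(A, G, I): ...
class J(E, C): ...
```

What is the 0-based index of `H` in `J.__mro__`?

L[J] = J + merge(L[E], L[C], [E C])
  take E:  [E H I object] + [C A G I object] + [E C]
  take H:  [H I object] + [C A G I object] + [C]
  take C:  [I object] + [C A G I object] + [C]
  take A:  [I object] + [A G I object]
  take G:  [I object] + [G I object]
  take I:  [I object] + [I object]
  take object:  [object] + [object]
MRO: J E H C A G I object
H sits at index 2.

2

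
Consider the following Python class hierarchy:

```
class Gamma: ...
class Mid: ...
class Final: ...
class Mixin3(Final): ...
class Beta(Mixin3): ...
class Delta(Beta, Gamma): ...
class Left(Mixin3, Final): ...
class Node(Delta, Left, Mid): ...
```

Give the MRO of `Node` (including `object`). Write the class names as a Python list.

L[Node] = Node + merge(L[Delta], L[Left], L[Mid], [Delta Left Mid])
  take Delta:  [Delta Beta Mixin3 Final Gamma object] + [Left Mixin3 Final object] + [Mid object] + [Delta Left Mid]
  take Beta:  [Beta Mixin3 Final Gamma object] + [Left Mixin3 Final object] + [Mid object] + [Left Mid]
  take Left:  [Mixin3 Final Gamma object] + [Left Mixin3 Final object] + [Mid object] + [Left Mid]
  take Mixin3:  [Mixin3 Final Gamma object] + [Mixin3 Final object] + [Mid object] + [Mid]
  take Final:  [Final Gamma object] + [Final object] + [Mid object] + [Mid]
  take Gamma:  [Gamma object] + [object] + [Mid object] + [Mid]
  take Mid:  [object] + [object] + [Mid object] + [Mid]
  take object:  [object] + [object] + [object]

[Node, Delta, Beta, Left, Mixin3, Final, Gamma, Mid, object]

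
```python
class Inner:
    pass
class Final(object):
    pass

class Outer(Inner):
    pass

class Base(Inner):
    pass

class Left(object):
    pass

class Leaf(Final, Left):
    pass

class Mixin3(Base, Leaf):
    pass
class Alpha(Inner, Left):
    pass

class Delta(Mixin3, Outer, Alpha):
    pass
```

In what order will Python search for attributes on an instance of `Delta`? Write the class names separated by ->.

L[Delta] = Delta + merge(L[Mixin3], L[Outer], L[Alpha], [Mixin3 Outer Alpha])
  take Mixin3:  [Mixin3 Base Inner Leaf Final Left object] + [Outer Inner object] + [Alpha Inner Left object] + [Mixin3 Outer Alpha]
  take Base:  [Base Inner Leaf Final Left object] + [Outer Inner object] + [Alpha Inner Left object] + [Outer Alpha]
  take Outer:  [Inner Leaf Final Left object] + [Outer Inner object] + [Alpha Inner Left object] + [Outer Alpha]
  take Alpha:  [Inner Leaf Final Left object] + [Inner object] + [Alpha Inner Left object] + [Alpha]
  take Inner:  [Inner Leaf Final Left object] + [Inner object] + [Inner Left object]
  take Leaf:  [Leaf Final Left object] + [object] + [Left object]
  take Final:  [Final Left object] + [object] + [Left object]
  take Left:  [Left object] + [object] + [Left object]
  take object:  [object] + [object] + [object]

Delta -> Mixin3 -> Base -> Outer -> Alpha -> Inner -> Leaf -> Final -> Left -> object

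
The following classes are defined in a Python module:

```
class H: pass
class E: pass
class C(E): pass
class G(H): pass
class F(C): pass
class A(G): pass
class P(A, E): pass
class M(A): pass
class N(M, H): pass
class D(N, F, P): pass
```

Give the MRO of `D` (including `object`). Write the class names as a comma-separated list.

D, N, M, F, C, P, A, G, H, E, object

L[D] = D + merge(L[N], L[F], L[P], [N F P])
  take N:  [N M A G H object] + [F C E object] + [P A G H E object] + [N F P]
  take M:  [M A G H object] + [F C E object] + [P A G H E object] + [F P]
  take F:  [A G H object] + [F C E object] + [P A G H E object] + [F P]
  take C:  [A G H object] + [C E object] + [P A G H E object] + [P]
  take P:  [A G H object] + [E object] + [P A G H E object] + [P]
  take A:  [A G H object] + [E object] + [A G H E object]
  take G:  [G H object] + [E object] + [G H E object]
  take H:  [H object] + [E object] + [H E object]
  take E:  [object] + [E object] + [E object]
  take object:  [object] + [object] + [object]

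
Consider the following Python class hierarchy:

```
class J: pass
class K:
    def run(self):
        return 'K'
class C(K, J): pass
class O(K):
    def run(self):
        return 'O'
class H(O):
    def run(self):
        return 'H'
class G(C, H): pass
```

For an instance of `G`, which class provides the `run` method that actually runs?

H

L[G] = G + merge(L[C], L[H], [C H])
  take C:  [C K J object] + [H O K object] + [C H]
  take H:  [K J object] + [H O K object] + [H]
  take O:  [K J object] + [O K object]
  take K:  [K J object] + [K object]
  take J:  [J object] + [object]
  take object:  [object] + [object]
MRO: G C H O K J object
run is defined in: H, K, O. First along the MRO is H.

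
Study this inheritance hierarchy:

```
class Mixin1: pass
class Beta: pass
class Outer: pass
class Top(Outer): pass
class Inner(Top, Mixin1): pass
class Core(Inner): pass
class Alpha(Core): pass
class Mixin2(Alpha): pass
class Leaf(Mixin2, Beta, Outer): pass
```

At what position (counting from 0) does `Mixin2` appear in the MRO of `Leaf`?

1

L[Leaf] = Leaf + merge(L[Mixin2], L[Beta], L[Outer], [Mixin2 Beta Outer])
  take Mixin2:  [Mixin2 Alpha Core Inner Top Outer Mixin1 object] + [Beta object] + [Outer object] + [Mixin2 Beta Outer]
  take Alpha:  [Alpha Core Inner Top Outer Mixin1 object] + [Beta object] + [Outer object] + [Beta Outer]
  take Core:  [Core Inner Top Outer Mixin1 object] + [Beta object] + [Outer object] + [Beta Outer]
  take Inner:  [Inner Top Outer Mixin1 object] + [Beta object] + [Outer object] + [Beta Outer]
  take Top:  [Top Outer Mixin1 object] + [Beta object] + [Outer object] + [Beta Outer]
  take Beta:  [Outer Mixin1 object] + [Beta object] + [Outer object] + [Beta Outer]
  take Outer:  [Outer Mixin1 object] + [object] + [Outer object] + [Outer]
  take Mixin1:  [Mixin1 object] + [object] + [object]
  take object:  [object] + [object] + [object]
MRO: Leaf Mixin2 Alpha Core Inner Top Beta Outer Mixin1 object
Mixin2 sits at index 1.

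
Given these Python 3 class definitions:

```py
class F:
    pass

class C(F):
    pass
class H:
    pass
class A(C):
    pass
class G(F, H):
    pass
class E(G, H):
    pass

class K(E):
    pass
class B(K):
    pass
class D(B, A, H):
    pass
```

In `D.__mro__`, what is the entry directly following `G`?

A

L[D] = D + merge(L[B], L[A], L[H], [B A H])
  take B:  [B K E G F H object] + [A C F object] + [H object] + [B A H]
  take K:  [K E G F H object] + [A C F object] + [H object] + [A H]
  take E:  [E G F H object] + [A C F object] + [H object] + [A H]
  take G:  [G F H object] + [A C F object] + [H object] + [A H]
  take A:  [F H object] + [A C F object] + [H object] + [A H]
  take C:  [F H object] + [C F object] + [H object] + [H]
  take F:  [F H object] + [F object] + [H object] + [H]
  take H:  [H object] + [object] + [H object] + [H]
  take object:  [object] + [object] + [object]
MRO: D B K E G A C F H object
G is at position 4; next is A.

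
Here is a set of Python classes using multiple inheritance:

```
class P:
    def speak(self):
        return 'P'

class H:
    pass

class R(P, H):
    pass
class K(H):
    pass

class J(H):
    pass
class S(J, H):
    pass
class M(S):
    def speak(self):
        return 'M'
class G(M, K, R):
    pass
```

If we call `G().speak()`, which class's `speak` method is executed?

M

L[G] = G + merge(L[M], L[K], L[R], [M K R])
  take M:  [M S J H object] + [K H object] + [R P H object] + [M K R]
  take S:  [S J H object] + [K H object] + [R P H object] + [K R]
  take J:  [J H object] + [K H object] + [R P H object] + [K R]
  take K:  [H object] + [K H object] + [R P H object] + [K R]
  take R:  [H object] + [H object] + [R P H object] + [R]
  take P:  [H object] + [H object] + [P H object]
  take H:  [H object] + [H object] + [H object]
  take object:  [object] + [object] + [object]
MRO: G M S J K R P H object
speak is defined in: M, P. First along the MRO is M.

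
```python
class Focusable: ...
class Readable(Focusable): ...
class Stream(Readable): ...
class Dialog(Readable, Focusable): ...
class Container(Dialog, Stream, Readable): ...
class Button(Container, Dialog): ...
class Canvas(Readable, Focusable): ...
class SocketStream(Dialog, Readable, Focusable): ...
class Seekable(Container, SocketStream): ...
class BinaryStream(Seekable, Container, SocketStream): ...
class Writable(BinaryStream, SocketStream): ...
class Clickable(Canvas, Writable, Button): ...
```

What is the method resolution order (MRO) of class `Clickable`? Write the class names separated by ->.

Clickable -> Canvas -> Writable -> BinaryStream -> Seekable -> Button -> Container -> SocketStream -> Dialog -> Stream -> Readable -> Focusable -> object

L[Clickable] = Clickable + merge(L[Canvas], L[Writable], L[Button], [Canvas Writable Button])
  take Canvas:  [Canvas Readable Focusable object] + [Writable BinaryStream Seekable Container SocketStream Dialog Stream Readable Focusable object] + [Button Container Dialog Stream Readable Focusable object] + [Canvas Writable Button]
  take Writable:  [Readable Focusable object] + [Writable BinaryStream Seekable Container SocketStream Dialog Stream Readable Focusable object] + [Button Container Dialog Stream Readable Focusable object] + [Writable Button]
  take BinaryStream:  [Readable Focusable object] + [BinaryStream Seekable Container SocketStream Dialog Stream Readable Focusable object] + [Button Container Dialog Stream Readable Focusable object] + [Button]
  take Seekable:  [Readable Focusable object] + [Seekable Container SocketStream Dialog Stream Readable Focusable object] + [Button Container Dialog Stream Readable Focusable object] + [Button]
  take Button:  [Readable Focusable object] + [Container SocketStream Dialog Stream Readable Focusable object] + [Button Container Dialog Stream Readable Focusable object] + [Button]
  take Container:  [Readable Focusable object] + [Container SocketStream Dialog Stream Readable Focusable object] + [Container Dialog Stream Readable Focusable object]
  take SocketStream:  [Readable Focusable object] + [SocketStream Dialog Stream Readable Focusable object] + [Dialog Stream Readable Focusable object]
  take Dialog:  [Readable Focusable object] + [Dialog Stream Readable Focusable object] + [Dialog Stream Readable Focusable object]
  take Stream:  [Readable Focusable object] + [Stream Readable Focusable object] + [Stream Readable Focusable object]
  take Readable:  [Readable Focusable object] + [Readable Focusable object] + [Readable Focusable object]
  take Focusable:  [Focusable object] + [Focusable object] + [Focusable object]
  take object:  [object] + [object] + [object]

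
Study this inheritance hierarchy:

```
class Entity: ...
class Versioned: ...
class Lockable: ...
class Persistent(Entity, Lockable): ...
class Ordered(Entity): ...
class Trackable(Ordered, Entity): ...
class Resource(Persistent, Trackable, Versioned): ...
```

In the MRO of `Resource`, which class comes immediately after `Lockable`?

L[Resource] = Resource + merge(L[Persistent], L[Trackable], L[Versioned], [Persistent Trackable Versioned])
  take Persistent:  [Persistent Entity Lockable object] + [Trackable Ordered Entity object] + [Versioned object] + [Persistent Trackable Versioned]
  take Trackable:  [Entity Lockable object] + [Trackable Ordered Entity object] + [Versioned object] + [Trackable Versioned]
  take Ordered:  [Entity Lockable object] + [Ordered Entity object] + [Versioned object] + [Versioned]
  take Entity:  [Entity Lockable object] + [Entity object] + [Versioned object] + [Versioned]
  take Lockable:  [Lockable object] + [object] + [Versioned object] + [Versioned]
  take Versioned:  [object] + [object] + [Versioned object] + [Versioned]
  take object:  [object] + [object] + [object]
MRO: Resource Persistent Trackable Ordered Entity Lockable Versioned object
Lockable is at position 5; next is Versioned.

Versioned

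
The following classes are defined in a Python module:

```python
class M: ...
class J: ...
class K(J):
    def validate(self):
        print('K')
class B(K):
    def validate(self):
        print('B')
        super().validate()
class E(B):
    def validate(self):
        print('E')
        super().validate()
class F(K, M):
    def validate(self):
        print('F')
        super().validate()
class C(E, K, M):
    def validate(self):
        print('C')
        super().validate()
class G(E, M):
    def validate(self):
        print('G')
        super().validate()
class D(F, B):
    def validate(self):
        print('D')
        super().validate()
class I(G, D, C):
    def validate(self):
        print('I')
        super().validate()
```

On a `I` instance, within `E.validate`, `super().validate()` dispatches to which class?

B

L[I] = I + merge(L[G], L[D], L[C], [G D C])
  take G:  [G E B K J M object] + [D F B K J M object] + [C E B K J M object] + [G D C]
  take D:  [E B K J M object] + [D F B K J M object] + [C E B K J M object] + [D C]
  take F:  [E B K J M object] + [F B K J M object] + [C E B K J M object] + [C]
  take C:  [E B K J M object] + [B K J M object] + [C E B K J M object] + [C]
  take E:  [E B K J M object] + [B K J M object] + [E B K J M object]
  take B:  [B K J M object] + [B K J M object] + [B K J M object]
  take K:  [K J M object] + [K J M object] + [K J M object]
  take J:  [J M object] + [J M object] + [J M object]
  take M:  [M object] + [M object] + [M object]
  take object:  [object] + [object] + [object]
MRO: I G D F C E B K J M object
super() in E.validate on a I instance goes to the class after E in I's MRO: B.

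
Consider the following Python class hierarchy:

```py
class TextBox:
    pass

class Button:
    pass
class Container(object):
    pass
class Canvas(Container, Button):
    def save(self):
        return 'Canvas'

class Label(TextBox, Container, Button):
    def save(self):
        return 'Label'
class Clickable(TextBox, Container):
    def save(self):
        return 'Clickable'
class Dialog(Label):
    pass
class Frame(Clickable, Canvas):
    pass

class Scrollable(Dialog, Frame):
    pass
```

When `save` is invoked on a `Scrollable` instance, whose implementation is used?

Label

L[Scrollable] = Scrollable + merge(L[Dialog], L[Frame], [Dialog Frame])
  take Dialog:  [Dialog Label TextBox Container Button object] + [Frame Clickable TextBox Canvas Container Button object] + [Dialog Frame]
  take Label:  [Label TextBox Container Button object] + [Frame Clickable TextBox Canvas Container Button object] + [Frame]
  take Frame:  [TextBox Container Button object] + [Frame Clickable TextBox Canvas Container Button object] + [Frame]
  take Clickable:  [TextBox Container Button object] + [Clickable TextBox Canvas Container Button object]
  take TextBox:  [TextBox Container Button object] + [TextBox Canvas Container Button object]
  take Canvas:  [Container Button object] + [Canvas Container Button object]
  take Container:  [Container Button object] + [Container Button object]
  take Button:  [Button object] + [Button object]
  take object:  [object] + [object]
MRO: Scrollable Dialog Label Frame Clickable TextBox Canvas Container Button object
save is defined in: Canvas, Clickable, Label. First along the MRO is Label.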